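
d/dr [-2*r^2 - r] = -4*r - 1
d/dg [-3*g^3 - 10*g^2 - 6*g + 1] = -9*g^2 - 20*g - 6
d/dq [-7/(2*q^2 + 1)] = 28*q/(2*q^2 + 1)^2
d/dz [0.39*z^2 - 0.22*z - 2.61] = 0.78*z - 0.22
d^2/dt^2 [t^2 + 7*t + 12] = 2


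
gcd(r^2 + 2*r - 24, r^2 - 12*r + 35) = 1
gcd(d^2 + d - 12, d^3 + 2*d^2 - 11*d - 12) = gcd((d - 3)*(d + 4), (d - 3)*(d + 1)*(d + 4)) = d^2 + d - 12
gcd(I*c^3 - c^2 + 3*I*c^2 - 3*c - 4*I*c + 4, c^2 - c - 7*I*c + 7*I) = c - 1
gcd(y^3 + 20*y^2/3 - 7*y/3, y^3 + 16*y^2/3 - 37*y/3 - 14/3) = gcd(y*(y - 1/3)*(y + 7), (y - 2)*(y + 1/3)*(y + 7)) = y + 7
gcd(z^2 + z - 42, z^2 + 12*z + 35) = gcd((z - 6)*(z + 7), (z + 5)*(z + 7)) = z + 7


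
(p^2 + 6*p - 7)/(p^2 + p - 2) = (p + 7)/(p + 2)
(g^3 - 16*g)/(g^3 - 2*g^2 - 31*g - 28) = g*(g - 4)/(g^2 - 6*g - 7)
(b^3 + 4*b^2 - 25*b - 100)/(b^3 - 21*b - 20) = (b + 5)/(b + 1)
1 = 1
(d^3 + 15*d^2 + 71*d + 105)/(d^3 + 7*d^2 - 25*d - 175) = (d + 3)/(d - 5)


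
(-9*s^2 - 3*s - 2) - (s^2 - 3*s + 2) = -10*s^2 - 4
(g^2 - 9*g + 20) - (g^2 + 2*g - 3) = 23 - 11*g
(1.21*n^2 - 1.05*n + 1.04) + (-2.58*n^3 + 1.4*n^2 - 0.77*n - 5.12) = -2.58*n^3 + 2.61*n^2 - 1.82*n - 4.08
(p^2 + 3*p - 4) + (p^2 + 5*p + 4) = 2*p^2 + 8*p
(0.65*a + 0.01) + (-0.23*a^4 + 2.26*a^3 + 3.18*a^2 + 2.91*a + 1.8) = -0.23*a^4 + 2.26*a^3 + 3.18*a^2 + 3.56*a + 1.81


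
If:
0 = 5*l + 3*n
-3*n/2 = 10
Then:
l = 4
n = -20/3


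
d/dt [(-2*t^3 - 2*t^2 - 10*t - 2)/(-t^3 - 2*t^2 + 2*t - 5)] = 2*(t^4 - 14*t^3 + 6*t + 27)/(t^6 + 4*t^5 + 2*t^3 + 24*t^2 - 20*t + 25)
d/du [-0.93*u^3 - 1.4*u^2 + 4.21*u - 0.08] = -2.79*u^2 - 2.8*u + 4.21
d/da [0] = 0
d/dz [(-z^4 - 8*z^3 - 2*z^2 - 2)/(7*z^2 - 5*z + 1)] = (-14*z^5 - 41*z^4 + 76*z^3 - 14*z^2 + 24*z - 10)/(49*z^4 - 70*z^3 + 39*z^2 - 10*z + 1)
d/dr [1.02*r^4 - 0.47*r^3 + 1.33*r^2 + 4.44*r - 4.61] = 4.08*r^3 - 1.41*r^2 + 2.66*r + 4.44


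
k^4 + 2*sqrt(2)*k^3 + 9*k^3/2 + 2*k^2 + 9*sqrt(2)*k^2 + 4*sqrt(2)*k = k*(k + 1/2)*(k + 4)*(k + 2*sqrt(2))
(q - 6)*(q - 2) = q^2 - 8*q + 12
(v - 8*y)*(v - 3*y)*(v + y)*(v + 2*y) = v^4 - 8*v^3*y - 7*v^2*y^2 + 50*v*y^3 + 48*y^4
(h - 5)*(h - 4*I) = h^2 - 5*h - 4*I*h + 20*I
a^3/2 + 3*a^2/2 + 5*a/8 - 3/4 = (a/2 + 1)*(a - 1/2)*(a + 3/2)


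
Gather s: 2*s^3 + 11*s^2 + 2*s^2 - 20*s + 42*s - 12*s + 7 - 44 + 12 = 2*s^3 + 13*s^2 + 10*s - 25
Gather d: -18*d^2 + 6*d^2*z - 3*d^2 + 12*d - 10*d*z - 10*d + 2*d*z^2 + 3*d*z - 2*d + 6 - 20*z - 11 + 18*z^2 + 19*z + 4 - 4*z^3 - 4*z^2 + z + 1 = d^2*(6*z - 21) + d*(2*z^2 - 7*z) - 4*z^3 + 14*z^2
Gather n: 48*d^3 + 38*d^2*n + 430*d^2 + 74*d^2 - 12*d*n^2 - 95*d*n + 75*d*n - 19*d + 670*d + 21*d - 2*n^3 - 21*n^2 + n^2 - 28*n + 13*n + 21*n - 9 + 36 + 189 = 48*d^3 + 504*d^2 + 672*d - 2*n^3 + n^2*(-12*d - 20) + n*(38*d^2 - 20*d + 6) + 216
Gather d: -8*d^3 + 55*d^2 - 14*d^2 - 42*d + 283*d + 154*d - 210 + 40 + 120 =-8*d^3 + 41*d^2 + 395*d - 50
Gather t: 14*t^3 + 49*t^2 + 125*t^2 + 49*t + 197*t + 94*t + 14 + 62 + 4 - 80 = 14*t^3 + 174*t^2 + 340*t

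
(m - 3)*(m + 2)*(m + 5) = m^3 + 4*m^2 - 11*m - 30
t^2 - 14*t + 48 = (t - 8)*(t - 6)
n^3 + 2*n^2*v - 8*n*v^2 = n*(n - 2*v)*(n + 4*v)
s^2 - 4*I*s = s*(s - 4*I)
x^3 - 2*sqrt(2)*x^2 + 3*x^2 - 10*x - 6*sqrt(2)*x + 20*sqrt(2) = (x - 2)*(x + 5)*(x - 2*sqrt(2))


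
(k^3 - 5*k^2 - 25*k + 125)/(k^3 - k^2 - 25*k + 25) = (k - 5)/(k - 1)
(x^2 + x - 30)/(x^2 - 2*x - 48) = (x - 5)/(x - 8)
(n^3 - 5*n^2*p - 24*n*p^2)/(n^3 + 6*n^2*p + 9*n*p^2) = (n - 8*p)/(n + 3*p)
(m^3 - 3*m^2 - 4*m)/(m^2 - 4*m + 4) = m*(m^2 - 3*m - 4)/(m^2 - 4*m + 4)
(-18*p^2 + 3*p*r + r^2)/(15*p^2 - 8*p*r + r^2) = (-6*p - r)/(5*p - r)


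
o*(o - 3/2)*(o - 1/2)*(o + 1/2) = o^4 - 3*o^3/2 - o^2/4 + 3*o/8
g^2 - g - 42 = (g - 7)*(g + 6)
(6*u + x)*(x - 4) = 6*u*x - 24*u + x^2 - 4*x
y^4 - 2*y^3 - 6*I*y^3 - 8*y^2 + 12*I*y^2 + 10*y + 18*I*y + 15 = (y - 3)*(y + 1)*(y - 5*I)*(y - I)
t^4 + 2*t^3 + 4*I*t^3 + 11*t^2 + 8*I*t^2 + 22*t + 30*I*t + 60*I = (t + 2)*(t - 3*I)*(t + 2*I)*(t + 5*I)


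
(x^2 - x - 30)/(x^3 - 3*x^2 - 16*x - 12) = (x + 5)/(x^2 + 3*x + 2)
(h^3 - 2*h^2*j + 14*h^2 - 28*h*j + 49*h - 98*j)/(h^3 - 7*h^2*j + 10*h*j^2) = (h^2 + 14*h + 49)/(h*(h - 5*j))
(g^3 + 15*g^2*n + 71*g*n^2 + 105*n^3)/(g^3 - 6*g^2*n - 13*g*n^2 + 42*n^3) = (g^2 + 12*g*n + 35*n^2)/(g^2 - 9*g*n + 14*n^2)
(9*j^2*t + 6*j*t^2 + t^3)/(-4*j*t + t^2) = (9*j^2 + 6*j*t + t^2)/(-4*j + t)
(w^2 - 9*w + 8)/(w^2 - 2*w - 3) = (-w^2 + 9*w - 8)/(-w^2 + 2*w + 3)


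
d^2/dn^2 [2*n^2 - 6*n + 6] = 4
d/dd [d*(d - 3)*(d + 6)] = 3*d^2 + 6*d - 18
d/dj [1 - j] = -1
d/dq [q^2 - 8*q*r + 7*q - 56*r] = 2*q - 8*r + 7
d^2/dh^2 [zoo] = 0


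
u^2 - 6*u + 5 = (u - 5)*(u - 1)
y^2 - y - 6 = (y - 3)*(y + 2)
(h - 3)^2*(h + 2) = h^3 - 4*h^2 - 3*h + 18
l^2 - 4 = (l - 2)*(l + 2)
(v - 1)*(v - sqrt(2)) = v^2 - sqrt(2)*v - v + sqrt(2)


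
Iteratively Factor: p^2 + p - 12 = (p + 4)*(p - 3)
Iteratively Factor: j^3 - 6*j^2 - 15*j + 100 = (j + 4)*(j^2 - 10*j + 25) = (j - 5)*(j + 4)*(j - 5)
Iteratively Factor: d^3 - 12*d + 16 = (d + 4)*(d^2 - 4*d + 4) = (d - 2)*(d + 4)*(d - 2)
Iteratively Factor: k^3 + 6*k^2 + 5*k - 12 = (k + 3)*(k^2 + 3*k - 4) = (k - 1)*(k + 3)*(k + 4)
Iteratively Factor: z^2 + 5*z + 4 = (z + 4)*(z + 1)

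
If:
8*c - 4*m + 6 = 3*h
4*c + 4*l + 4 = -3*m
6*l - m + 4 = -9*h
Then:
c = 35*m/36 - 8/9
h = 34*m/27 - 10/27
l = -31*m/18 - 1/9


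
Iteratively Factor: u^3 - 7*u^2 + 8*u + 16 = (u + 1)*(u^2 - 8*u + 16) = (u - 4)*(u + 1)*(u - 4)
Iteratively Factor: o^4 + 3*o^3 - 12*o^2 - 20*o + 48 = (o + 4)*(o^3 - o^2 - 8*o + 12) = (o - 2)*(o + 4)*(o^2 + o - 6) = (o - 2)*(o + 3)*(o + 4)*(o - 2)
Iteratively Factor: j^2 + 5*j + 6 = (j + 2)*(j + 3)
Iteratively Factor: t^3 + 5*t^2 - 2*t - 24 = (t + 3)*(t^2 + 2*t - 8) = (t + 3)*(t + 4)*(t - 2)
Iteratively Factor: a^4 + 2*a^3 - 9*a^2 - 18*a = (a)*(a^3 + 2*a^2 - 9*a - 18) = a*(a + 3)*(a^2 - a - 6) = a*(a - 3)*(a + 3)*(a + 2)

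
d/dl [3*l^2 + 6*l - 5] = 6*l + 6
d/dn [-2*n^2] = -4*n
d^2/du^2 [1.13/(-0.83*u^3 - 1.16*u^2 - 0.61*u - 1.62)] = ((5.6274*u + 2.6216)*(0.83*u^3 + 1.16*u^2 + 0.61*u + 1.62) - 1.13*(2.49*u^2 + 2.32*u + 0.61)*(4.98*u^2 + 4.64*u + 1.22))/(0.83*u^3 + 1.16*u^2 + 0.61*u + 1.62)^3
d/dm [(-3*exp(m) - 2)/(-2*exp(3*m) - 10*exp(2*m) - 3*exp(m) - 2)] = (-12*exp(2*m) - 42*exp(m) - 40)*exp(2*m)/(4*exp(6*m) + 40*exp(5*m) + 112*exp(4*m) + 68*exp(3*m) + 49*exp(2*m) + 12*exp(m) + 4)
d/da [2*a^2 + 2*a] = 4*a + 2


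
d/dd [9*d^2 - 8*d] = 18*d - 8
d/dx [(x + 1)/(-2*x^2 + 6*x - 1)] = (2*x^2 + 4*x - 7)/(4*x^4 - 24*x^3 + 40*x^2 - 12*x + 1)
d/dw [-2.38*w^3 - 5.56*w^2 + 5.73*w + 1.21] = -7.14*w^2 - 11.12*w + 5.73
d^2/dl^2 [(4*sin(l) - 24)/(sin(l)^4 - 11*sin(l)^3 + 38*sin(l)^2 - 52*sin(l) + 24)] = 4*(-9*sin(l)^3 + 10*sin(l)^2 + 18*sin(l) - 22)/((sin(l) - 2)^4*(sin(l) - 1)^2)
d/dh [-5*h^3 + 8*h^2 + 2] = h*(16 - 15*h)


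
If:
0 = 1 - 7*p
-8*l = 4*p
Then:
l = -1/14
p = 1/7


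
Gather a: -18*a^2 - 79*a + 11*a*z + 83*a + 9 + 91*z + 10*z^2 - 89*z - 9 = -18*a^2 + a*(11*z + 4) + 10*z^2 + 2*z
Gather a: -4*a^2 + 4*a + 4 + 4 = -4*a^2 + 4*a + 8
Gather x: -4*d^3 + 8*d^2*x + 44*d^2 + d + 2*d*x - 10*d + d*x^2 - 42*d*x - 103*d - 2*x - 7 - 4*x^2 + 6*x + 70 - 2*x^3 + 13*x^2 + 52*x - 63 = -4*d^3 + 44*d^2 - 112*d - 2*x^3 + x^2*(d + 9) + x*(8*d^2 - 40*d + 56)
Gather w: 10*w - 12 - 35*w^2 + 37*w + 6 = -35*w^2 + 47*w - 6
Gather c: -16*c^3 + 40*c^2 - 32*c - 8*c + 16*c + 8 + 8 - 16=-16*c^3 + 40*c^2 - 24*c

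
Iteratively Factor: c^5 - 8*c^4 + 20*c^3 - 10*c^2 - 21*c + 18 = (c - 2)*(c^4 - 6*c^3 + 8*c^2 + 6*c - 9) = (c - 3)*(c - 2)*(c^3 - 3*c^2 - c + 3) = (c - 3)*(c - 2)*(c + 1)*(c^2 - 4*c + 3) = (c - 3)^2*(c - 2)*(c + 1)*(c - 1)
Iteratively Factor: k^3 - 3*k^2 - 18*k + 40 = (k + 4)*(k^2 - 7*k + 10) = (k - 2)*(k + 4)*(k - 5)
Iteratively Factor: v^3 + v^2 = (v + 1)*(v^2) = v*(v + 1)*(v)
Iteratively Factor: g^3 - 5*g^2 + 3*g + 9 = (g - 3)*(g^2 - 2*g - 3) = (g - 3)^2*(g + 1)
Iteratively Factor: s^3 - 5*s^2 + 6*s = (s - 2)*(s^2 - 3*s) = (s - 3)*(s - 2)*(s)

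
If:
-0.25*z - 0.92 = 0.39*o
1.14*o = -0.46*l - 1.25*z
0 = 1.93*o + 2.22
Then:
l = 7.97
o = -1.15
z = -1.89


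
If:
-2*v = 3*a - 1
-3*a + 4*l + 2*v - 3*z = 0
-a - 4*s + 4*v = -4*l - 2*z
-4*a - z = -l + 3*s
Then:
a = -16*z/7 - 4/7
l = -75*z/28 - 31/28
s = 51*z/28 + 11/28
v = 24*z/7 + 19/14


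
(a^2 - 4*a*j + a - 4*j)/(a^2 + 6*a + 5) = (a - 4*j)/(a + 5)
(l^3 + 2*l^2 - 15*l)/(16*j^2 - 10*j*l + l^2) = l*(l^2 + 2*l - 15)/(16*j^2 - 10*j*l + l^2)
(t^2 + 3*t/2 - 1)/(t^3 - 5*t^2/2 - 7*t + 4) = 1/(t - 4)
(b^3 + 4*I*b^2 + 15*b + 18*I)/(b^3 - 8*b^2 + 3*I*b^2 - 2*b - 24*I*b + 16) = (b^2 + 3*I*b + 18)/(b^2 + 2*b*(-4 + I) - 16*I)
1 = 1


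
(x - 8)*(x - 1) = x^2 - 9*x + 8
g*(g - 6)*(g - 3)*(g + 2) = g^4 - 7*g^3 + 36*g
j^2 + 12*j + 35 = (j + 5)*(j + 7)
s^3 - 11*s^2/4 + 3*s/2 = s*(s - 2)*(s - 3/4)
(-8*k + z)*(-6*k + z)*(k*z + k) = 48*k^3*z + 48*k^3 - 14*k^2*z^2 - 14*k^2*z + k*z^3 + k*z^2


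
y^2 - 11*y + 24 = (y - 8)*(y - 3)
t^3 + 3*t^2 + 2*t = t*(t + 1)*(t + 2)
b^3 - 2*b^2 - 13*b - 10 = (b - 5)*(b + 1)*(b + 2)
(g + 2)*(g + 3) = g^2 + 5*g + 6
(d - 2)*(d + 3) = d^2 + d - 6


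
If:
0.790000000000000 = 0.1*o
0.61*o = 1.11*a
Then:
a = 4.34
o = 7.90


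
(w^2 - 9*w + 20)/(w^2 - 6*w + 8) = (w - 5)/(w - 2)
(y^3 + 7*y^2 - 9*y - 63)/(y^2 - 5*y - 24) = (y^2 + 4*y - 21)/(y - 8)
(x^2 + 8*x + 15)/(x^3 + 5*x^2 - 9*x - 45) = 1/(x - 3)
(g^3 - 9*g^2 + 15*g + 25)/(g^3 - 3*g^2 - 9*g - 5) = (g - 5)/(g + 1)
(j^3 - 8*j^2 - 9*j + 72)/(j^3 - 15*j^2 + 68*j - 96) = (j + 3)/(j - 4)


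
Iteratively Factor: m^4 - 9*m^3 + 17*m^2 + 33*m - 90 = (m - 5)*(m^3 - 4*m^2 - 3*m + 18) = (m - 5)*(m - 3)*(m^2 - m - 6) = (m - 5)*(m - 3)^2*(m + 2)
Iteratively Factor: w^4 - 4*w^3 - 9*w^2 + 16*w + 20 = (w - 5)*(w^3 + w^2 - 4*w - 4) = (w - 5)*(w - 2)*(w^2 + 3*w + 2) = (w - 5)*(w - 2)*(w + 2)*(w + 1)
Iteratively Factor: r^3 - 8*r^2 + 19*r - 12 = (r - 1)*(r^2 - 7*r + 12) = (r - 4)*(r - 1)*(r - 3)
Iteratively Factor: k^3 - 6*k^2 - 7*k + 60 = (k + 3)*(k^2 - 9*k + 20) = (k - 4)*(k + 3)*(k - 5)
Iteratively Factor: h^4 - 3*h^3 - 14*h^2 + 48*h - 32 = (h - 4)*(h^3 + h^2 - 10*h + 8) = (h - 4)*(h - 2)*(h^2 + 3*h - 4) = (h - 4)*(h - 2)*(h + 4)*(h - 1)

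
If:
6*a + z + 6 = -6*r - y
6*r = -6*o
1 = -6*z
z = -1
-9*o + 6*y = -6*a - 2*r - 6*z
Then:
No Solution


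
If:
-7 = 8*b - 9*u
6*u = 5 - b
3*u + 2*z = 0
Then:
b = 1/19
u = 47/57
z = -47/38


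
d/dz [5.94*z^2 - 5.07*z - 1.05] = 11.88*z - 5.07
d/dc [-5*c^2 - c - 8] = -10*c - 1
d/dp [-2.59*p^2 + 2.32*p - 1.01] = 2.32 - 5.18*p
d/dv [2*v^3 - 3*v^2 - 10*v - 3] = 6*v^2 - 6*v - 10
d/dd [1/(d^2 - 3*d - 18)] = (3 - 2*d)/(-d^2 + 3*d + 18)^2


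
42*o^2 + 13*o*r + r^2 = (6*o + r)*(7*o + r)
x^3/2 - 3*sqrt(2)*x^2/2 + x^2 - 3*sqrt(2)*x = x*(x/2 + 1)*(x - 3*sqrt(2))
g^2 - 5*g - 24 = (g - 8)*(g + 3)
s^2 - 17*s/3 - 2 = (s - 6)*(s + 1/3)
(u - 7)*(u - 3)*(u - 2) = u^3 - 12*u^2 + 41*u - 42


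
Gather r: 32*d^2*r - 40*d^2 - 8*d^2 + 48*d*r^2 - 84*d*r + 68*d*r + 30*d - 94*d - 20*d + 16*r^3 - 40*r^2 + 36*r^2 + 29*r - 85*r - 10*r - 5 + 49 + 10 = -48*d^2 - 84*d + 16*r^3 + r^2*(48*d - 4) + r*(32*d^2 - 16*d - 66) + 54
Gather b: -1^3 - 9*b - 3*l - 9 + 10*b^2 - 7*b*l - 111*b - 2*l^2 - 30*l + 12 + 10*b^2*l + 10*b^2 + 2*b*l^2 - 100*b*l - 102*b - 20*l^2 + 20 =b^2*(10*l + 20) + b*(2*l^2 - 107*l - 222) - 22*l^2 - 33*l + 22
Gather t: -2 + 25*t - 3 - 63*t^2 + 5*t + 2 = -63*t^2 + 30*t - 3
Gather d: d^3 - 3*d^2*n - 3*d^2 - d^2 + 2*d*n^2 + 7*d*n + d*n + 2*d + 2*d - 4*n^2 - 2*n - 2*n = d^3 + d^2*(-3*n - 4) + d*(2*n^2 + 8*n + 4) - 4*n^2 - 4*n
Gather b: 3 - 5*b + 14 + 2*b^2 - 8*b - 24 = 2*b^2 - 13*b - 7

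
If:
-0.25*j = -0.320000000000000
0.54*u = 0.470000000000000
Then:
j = 1.28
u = 0.87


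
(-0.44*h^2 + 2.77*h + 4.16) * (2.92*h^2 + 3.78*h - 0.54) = -1.2848*h^4 + 6.4252*h^3 + 22.8554*h^2 + 14.229*h - 2.2464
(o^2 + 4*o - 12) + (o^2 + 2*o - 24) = 2*o^2 + 6*o - 36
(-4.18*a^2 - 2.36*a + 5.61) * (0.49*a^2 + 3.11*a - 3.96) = -2.0482*a^4 - 14.1562*a^3 + 11.9621*a^2 + 26.7927*a - 22.2156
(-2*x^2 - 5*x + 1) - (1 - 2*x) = -2*x^2 - 3*x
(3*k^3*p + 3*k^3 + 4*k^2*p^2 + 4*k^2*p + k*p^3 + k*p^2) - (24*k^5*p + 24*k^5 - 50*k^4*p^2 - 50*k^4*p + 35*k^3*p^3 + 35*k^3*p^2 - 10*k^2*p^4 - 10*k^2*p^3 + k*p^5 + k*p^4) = -24*k^5*p - 24*k^5 + 50*k^4*p^2 + 50*k^4*p - 35*k^3*p^3 - 35*k^3*p^2 + 3*k^3*p + 3*k^3 + 10*k^2*p^4 + 10*k^2*p^3 + 4*k^2*p^2 + 4*k^2*p - k*p^5 - k*p^4 + k*p^3 + k*p^2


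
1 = 1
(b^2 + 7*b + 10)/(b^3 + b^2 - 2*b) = (b + 5)/(b*(b - 1))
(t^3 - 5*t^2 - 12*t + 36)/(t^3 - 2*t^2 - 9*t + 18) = (t - 6)/(t - 3)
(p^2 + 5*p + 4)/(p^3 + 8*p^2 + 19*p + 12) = 1/(p + 3)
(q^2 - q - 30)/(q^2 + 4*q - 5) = (q - 6)/(q - 1)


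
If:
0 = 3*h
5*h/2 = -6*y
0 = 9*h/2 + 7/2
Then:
No Solution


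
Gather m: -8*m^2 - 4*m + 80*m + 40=-8*m^2 + 76*m + 40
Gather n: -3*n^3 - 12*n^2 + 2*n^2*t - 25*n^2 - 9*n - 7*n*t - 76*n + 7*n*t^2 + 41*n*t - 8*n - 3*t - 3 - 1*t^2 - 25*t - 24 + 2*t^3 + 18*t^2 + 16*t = -3*n^3 + n^2*(2*t - 37) + n*(7*t^2 + 34*t - 93) + 2*t^3 + 17*t^2 - 12*t - 27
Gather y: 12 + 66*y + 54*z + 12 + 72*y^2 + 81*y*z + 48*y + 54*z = 72*y^2 + y*(81*z + 114) + 108*z + 24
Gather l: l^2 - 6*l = l^2 - 6*l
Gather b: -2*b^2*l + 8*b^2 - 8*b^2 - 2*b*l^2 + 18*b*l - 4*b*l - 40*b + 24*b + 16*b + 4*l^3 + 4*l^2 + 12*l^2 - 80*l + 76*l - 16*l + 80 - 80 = -2*b^2*l + b*(-2*l^2 + 14*l) + 4*l^3 + 16*l^2 - 20*l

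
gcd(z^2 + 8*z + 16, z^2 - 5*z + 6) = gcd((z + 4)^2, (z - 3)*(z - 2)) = 1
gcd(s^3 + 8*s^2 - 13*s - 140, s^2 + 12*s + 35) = s^2 + 12*s + 35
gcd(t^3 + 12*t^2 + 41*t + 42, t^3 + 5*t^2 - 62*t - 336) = t + 7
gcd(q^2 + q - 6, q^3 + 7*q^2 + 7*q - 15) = q + 3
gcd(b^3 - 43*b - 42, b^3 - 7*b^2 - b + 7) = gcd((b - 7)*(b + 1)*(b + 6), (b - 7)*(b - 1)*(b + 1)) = b^2 - 6*b - 7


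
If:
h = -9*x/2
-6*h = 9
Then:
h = -3/2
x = 1/3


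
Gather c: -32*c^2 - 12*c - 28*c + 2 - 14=-32*c^2 - 40*c - 12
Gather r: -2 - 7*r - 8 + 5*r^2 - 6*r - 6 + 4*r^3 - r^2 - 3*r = 4*r^3 + 4*r^2 - 16*r - 16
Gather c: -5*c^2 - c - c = -5*c^2 - 2*c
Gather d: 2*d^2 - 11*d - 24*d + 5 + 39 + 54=2*d^2 - 35*d + 98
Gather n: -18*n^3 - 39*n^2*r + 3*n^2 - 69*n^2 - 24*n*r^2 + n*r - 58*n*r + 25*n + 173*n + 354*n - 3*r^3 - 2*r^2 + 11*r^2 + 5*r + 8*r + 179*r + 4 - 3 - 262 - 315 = -18*n^3 + n^2*(-39*r - 66) + n*(-24*r^2 - 57*r + 552) - 3*r^3 + 9*r^2 + 192*r - 576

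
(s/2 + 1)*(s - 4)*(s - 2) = s^3/2 - 2*s^2 - 2*s + 8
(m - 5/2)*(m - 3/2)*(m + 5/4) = m^3 - 11*m^2/4 - 5*m/4 + 75/16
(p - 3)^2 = p^2 - 6*p + 9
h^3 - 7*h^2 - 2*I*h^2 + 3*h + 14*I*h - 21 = (h - 7)*(h - 3*I)*(h + I)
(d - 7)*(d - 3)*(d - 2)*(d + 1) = d^4 - 11*d^3 + 29*d^2 - d - 42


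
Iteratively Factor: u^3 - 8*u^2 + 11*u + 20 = (u - 5)*(u^2 - 3*u - 4) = (u - 5)*(u + 1)*(u - 4)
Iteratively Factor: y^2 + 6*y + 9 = (y + 3)*(y + 3)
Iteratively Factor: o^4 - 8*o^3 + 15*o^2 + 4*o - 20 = (o - 2)*(o^3 - 6*o^2 + 3*o + 10) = (o - 5)*(o - 2)*(o^2 - o - 2) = (o - 5)*(o - 2)*(o + 1)*(o - 2)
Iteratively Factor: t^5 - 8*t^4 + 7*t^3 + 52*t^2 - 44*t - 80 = (t + 1)*(t^4 - 9*t^3 + 16*t^2 + 36*t - 80) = (t - 2)*(t + 1)*(t^3 - 7*t^2 + 2*t + 40) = (t - 2)*(t + 1)*(t + 2)*(t^2 - 9*t + 20) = (t - 5)*(t - 2)*(t + 1)*(t + 2)*(t - 4)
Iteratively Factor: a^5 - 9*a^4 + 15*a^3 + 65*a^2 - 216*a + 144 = (a - 1)*(a^4 - 8*a^3 + 7*a^2 + 72*a - 144) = (a - 3)*(a - 1)*(a^3 - 5*a^2 - 8*a + 48) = (a - 3)*(a - 1)*(a + 3)*(a^2 - 8*a + 16) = (a - 4)*(a - 3)*(a - 1)*(a + 3)*(a - 4)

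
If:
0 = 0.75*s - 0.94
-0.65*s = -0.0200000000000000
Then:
No Solution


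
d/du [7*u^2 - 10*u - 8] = 14*u - 10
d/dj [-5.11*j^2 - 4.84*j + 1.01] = -10.22*j - 4.84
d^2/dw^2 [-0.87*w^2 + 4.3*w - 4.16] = -1.74000000000000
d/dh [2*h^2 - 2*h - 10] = 4*h - 2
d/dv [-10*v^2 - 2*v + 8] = -20*v - 2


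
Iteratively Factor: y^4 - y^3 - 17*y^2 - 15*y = (y - 5)*(y^3 + 4*y^2 + 3*y) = (y - 5)*(y + 1)*(y^2 + 3*y) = y*(y - 5)*(y + 1)*(y + 3)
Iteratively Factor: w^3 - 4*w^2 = (w)*(w^2 - 4*w) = w^2*(w - 4)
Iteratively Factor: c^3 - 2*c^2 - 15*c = (c - 5)*(c^2 + 3*c) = c*(c - 5)*(c + 3)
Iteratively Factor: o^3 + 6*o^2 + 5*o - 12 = (o - 1)*(o^2 + 7*o + 12) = (o - 1)*(o + 3)*(o + 4)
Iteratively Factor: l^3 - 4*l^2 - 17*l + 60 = (l + 4)*(l^2 - 8*l + 15) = (l - 3)*(l + 4)*(l - 5)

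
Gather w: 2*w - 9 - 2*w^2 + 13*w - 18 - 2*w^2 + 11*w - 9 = -4*w^2 + 26*w - 36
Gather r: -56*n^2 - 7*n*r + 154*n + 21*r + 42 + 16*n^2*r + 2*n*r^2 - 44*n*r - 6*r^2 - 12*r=-56*n^2 + 154*n + r^2*(2*n - 6) + r*(16*n^2 - 51*n + 9) + 42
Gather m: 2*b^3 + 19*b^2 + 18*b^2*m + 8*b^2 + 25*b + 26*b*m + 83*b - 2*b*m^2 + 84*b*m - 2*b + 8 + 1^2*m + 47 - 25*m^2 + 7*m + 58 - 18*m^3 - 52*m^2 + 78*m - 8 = 2*b^3 + 27*b^2 + 106*b - 18*m^3 + m^2*(-2*b - 77) + m*(18*b^2 + 110*b + 86) + 105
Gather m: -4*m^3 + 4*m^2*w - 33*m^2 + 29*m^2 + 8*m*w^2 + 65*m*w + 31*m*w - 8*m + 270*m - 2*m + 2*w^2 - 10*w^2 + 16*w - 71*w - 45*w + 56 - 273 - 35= -4*m^3 + m^2*(4*w - 4) + m*(8*w^2 + 96*w + 260) - 8*w^2 - 100*w - 252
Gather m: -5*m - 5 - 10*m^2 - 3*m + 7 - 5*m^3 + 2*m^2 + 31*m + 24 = -5*m^3 - 8*m^2 + 23*m + 26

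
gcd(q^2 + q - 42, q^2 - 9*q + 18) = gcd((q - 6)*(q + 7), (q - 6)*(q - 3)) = q - 6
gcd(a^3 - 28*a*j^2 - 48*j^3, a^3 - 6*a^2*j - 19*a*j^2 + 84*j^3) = a + 4*j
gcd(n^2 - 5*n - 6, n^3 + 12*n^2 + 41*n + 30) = n + 1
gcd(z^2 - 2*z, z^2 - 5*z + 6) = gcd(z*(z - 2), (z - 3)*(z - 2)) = z - 2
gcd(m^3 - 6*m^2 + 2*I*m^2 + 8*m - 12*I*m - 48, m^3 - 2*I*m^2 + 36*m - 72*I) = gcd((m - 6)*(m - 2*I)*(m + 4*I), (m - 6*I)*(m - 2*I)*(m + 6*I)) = m - 2*I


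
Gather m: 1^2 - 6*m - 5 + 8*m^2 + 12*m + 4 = 8*m^2 + 6*m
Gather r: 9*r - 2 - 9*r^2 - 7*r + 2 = -9*r^2 + 2*r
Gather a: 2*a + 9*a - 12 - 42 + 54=11*a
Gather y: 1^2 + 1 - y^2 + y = -y^2 + y + 2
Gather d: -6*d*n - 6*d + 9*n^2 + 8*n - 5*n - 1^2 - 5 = d*(-6*n - 6) + 9*n^2 + 3*n - 6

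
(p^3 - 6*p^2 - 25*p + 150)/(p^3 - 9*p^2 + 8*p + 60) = (p + 5)/(p + 2)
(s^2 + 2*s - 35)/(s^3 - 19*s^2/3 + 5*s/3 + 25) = 3*(s + 7)/(3*s^2 - 4*s - 15)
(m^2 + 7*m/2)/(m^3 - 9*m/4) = 2*(2*m + 7)/(4*m^2 - 9)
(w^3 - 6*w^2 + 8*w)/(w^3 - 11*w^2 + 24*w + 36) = w*(w^2 - 6*w + 8)/(w^3 - 11*w^2 + 24*w + 36)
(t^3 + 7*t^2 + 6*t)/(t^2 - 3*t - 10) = t*(t^2 + 7*t + 6)/(t^2 - 3*t - 10)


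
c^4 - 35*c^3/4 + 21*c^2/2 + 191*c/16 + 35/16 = (c - 7)*(c - 5/2)*(c + 1/4)*(c + 1/2)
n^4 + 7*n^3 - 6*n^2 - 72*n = n*(n - 3)*(n + 4)*(n + 6)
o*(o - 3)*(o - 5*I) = o^3 - 3*o^2 - 5*I*o^2 + 15*I*o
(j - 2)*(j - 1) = j^2 - 3*j + 2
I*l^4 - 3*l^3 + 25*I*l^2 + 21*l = l*(l - 3*I)*(l + 7*I)*(I*l + 1)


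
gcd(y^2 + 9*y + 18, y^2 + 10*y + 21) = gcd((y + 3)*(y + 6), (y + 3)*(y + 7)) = y + 3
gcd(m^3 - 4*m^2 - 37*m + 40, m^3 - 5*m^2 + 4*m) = m - 1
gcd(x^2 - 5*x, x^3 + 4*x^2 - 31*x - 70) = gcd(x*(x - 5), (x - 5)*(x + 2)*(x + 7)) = x - 5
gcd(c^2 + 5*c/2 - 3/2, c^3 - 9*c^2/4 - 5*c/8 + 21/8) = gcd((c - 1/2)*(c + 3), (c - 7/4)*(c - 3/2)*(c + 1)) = 1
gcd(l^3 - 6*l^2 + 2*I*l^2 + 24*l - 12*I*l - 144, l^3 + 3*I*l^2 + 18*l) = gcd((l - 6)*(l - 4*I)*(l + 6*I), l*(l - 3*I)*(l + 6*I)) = l + 6*I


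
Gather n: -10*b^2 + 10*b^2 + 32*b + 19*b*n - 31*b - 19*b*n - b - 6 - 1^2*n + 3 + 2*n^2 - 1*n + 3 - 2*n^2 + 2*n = 0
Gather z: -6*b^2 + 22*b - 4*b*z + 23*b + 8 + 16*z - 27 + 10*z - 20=-6*b^2 + 45*b + z*(26 - 4*b) - 39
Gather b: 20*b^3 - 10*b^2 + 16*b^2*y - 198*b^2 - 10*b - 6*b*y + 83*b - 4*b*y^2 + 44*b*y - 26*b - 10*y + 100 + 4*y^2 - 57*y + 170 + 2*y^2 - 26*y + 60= 20*b^3 + b^2*(16*y - 208) + b*(-4*y^2 + 38*y + 47) + 6*y^2 - 93*y + 330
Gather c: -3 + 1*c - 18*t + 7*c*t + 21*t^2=c*(7*t + 1) + 21*t^2 - 18*t - 3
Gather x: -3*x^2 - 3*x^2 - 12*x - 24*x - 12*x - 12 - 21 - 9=-6*x^2 - 48*x - 42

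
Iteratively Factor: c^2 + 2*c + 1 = (c + 1)*(c + 1)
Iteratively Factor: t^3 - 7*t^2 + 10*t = (t - 2)*(t^2 - 5*t) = t*(t - 2)*(t - 5)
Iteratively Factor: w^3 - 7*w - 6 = (w + 2)*(w^2 - 2*w - 3) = (w - 3)*(w + 2)*(w + 1)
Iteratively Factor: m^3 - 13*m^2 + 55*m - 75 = (m - 5)*(m^2 - 8*m + 15) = (m - 5)*(m - 3)*(m - 5)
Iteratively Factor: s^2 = (s)*(s)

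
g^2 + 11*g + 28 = (g + 4)*(g + 7)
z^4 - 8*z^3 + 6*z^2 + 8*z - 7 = (z - 7)*(z - 1)^2*(z + 1)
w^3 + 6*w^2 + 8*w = w*(w + 2)*(w + 4)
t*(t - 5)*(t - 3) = t^3 - 8*t^2 + 15*t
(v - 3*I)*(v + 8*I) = v^2 + 5*I*v + 24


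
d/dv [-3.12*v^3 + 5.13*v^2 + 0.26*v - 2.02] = -9.36*v^2 + 10.26*v + 0.26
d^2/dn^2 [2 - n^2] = -2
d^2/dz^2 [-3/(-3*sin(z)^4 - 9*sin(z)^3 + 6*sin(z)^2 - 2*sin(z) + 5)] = 3*(2*(-12*sin(z)*cos(z)^2 - 27*cos(z)^2 + 29)^2*cos(z)^2 + 144*sin(z)^8 + 675*sin(z)^7 + 261*sin(z)^6 - 1086*sin(z)^5 - 150*sin(z)^4 - 105*sin(z)^3 + 124*sin(z)^2 + 284*sin(z) - 60)/(3*sin(z)^4 + 9*sin(z)^3 - 6*sin(z)^2 + 2*sin(z) - 5)^3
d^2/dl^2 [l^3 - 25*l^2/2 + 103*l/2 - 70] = 6*l - 25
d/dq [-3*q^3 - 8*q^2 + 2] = q*(-9*q - 16)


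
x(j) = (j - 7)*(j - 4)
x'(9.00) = 7.00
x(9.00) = 10.00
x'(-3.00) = -17.00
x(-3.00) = 70.00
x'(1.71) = -7.58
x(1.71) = 12.11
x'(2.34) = -6.32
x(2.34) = 7.74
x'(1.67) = -7.66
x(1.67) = 12.42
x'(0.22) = -10.56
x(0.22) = 25.63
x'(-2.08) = -15.16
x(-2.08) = 55.21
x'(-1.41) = -13.82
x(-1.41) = 45.50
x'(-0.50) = -12.00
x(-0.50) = 33.75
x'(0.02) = -10.96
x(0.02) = 27.78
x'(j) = 2*j - 11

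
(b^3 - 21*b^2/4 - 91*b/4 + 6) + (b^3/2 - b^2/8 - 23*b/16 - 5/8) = 3*b^3/2 - 43*b^2/8 - 387*b/16 + 43/8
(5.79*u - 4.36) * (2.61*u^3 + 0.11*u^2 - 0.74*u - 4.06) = 15.1119*u^4 - 10.7427*u^3 - 4.7642*u^2 - 20.281*u + 17.7016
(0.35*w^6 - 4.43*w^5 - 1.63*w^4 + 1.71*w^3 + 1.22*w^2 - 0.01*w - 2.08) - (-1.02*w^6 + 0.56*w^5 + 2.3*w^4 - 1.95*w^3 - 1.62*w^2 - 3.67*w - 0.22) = 1.37*w^6 - 4.99*w^5 - 3.93*w^4 + 3.66*w^3 + 2.84*w^2 + 3.66*w - 1.86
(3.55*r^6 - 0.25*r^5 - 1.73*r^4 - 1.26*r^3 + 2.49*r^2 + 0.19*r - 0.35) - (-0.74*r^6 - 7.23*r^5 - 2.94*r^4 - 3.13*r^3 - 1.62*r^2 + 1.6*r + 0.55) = 4.29*r^6 + 6.98*r^5 + 1.21*r^4 + 1.87*r^3 + 4.11*r^2 - 1.41*r - 0.9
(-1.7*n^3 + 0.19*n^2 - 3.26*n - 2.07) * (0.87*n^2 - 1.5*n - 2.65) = -1.479*n^5 + 2.7153*n^4 + 1.3838*n^3 + 2.5856*n^2 + 11.744*n + 5.4855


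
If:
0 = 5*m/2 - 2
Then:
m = 4/5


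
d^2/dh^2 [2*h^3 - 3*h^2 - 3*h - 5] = 12*h - 6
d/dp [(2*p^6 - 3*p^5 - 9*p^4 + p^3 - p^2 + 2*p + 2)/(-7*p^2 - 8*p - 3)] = (-56*p^7 - 17*p^6 + 186*p^5 + 254*p^4 + 92*p^3 + 13*p^2 + 34*p + 10)/(49*p^4 + 112*p^3 + 106*p^2 + 48*p + 9)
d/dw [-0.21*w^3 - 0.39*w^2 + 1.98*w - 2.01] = -0.63*w^2 - 0.78*w + 1.98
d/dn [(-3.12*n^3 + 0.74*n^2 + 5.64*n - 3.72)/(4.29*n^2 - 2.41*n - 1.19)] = (-13.3848*n^4 + 15.0384*n^3 - 14.8406*n^2 + 30.1564*n - 15.6768)/(18.4041*n^4 - 20.6778*n^3 - 4.4021*n^2 + 5.7358*n + 1.4161)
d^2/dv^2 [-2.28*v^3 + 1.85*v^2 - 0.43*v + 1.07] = 3.7 - 13.68*v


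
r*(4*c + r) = 4*c*r + r^2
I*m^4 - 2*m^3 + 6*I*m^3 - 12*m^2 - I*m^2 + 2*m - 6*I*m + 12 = (m + 1)*(m + 6)*(m + 2*I)*(I*m - I)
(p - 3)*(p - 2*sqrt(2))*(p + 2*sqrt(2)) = p^3 - 3*p^2 - 8*p + 24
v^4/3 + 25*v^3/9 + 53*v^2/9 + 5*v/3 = v*(v/3 + 1)*(v + 1/3)*(v + 5)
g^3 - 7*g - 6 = (g - 3)*(g + 1)*(g + 2)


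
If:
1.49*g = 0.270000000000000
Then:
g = 0.18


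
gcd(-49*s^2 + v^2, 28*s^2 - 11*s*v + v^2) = 7*s - v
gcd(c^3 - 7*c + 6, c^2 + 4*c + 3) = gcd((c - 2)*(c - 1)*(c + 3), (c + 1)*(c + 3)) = c + 3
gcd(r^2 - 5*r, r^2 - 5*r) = r^2 - 5*r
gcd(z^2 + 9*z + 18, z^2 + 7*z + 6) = z + 6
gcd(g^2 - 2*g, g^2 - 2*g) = g^2 - 2*g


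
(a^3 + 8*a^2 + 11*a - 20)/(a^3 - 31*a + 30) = (a^2 + 9*a + 20)/(a^2 + a - 30)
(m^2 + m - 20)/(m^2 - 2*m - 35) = (m - 4)/(m - 7)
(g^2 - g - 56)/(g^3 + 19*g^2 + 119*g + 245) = (g - 8)/(g^2 + 12*g + 35)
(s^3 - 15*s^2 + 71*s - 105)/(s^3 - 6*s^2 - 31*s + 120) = (s^2 - 12*s + 35)/(s^2 - 3*s - 40)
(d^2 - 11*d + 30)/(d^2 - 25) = (d - 6)/(d + 5)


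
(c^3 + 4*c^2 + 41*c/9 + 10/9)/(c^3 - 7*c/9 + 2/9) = (9*c^3 + 36*c^2 + 41*c + 10)/(9*c^3 - 7*c + 2)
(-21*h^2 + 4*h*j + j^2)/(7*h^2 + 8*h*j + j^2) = (-3*h + j)/(h + j)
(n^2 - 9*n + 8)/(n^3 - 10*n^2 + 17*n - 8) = 1/(n - 1)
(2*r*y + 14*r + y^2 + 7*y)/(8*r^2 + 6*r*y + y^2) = (y + 7)/(4*r + y)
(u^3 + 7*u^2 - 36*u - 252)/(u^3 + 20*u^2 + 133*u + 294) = (u - 6)/(u + 7)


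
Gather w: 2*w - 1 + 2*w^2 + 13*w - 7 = 2*w^2 + 15*w - 8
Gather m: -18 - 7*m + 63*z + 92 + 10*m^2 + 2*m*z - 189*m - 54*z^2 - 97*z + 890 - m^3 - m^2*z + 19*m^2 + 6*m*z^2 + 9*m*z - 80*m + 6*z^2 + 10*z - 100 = -m^3 + m^2*(29 - z) + m*(6*z^2 + 11*z - 276) - 48*z^2 - 24*z + 864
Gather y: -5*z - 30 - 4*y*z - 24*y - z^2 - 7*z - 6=y*(-4*z - 24) - z^2 - 12*z - 36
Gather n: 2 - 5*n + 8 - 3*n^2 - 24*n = -3*n^2 - 29*n + 10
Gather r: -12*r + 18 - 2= 16 - 12*r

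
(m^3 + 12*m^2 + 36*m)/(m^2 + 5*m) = (m^2 + 12*m + 36)/(m + 5)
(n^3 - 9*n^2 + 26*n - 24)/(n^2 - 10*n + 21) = (n^2 - 6*n + 8)/(n - 7)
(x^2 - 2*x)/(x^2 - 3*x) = (x - 2)/(x - 3)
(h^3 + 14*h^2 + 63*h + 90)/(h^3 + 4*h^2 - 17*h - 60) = (h + 6)/(h - 4)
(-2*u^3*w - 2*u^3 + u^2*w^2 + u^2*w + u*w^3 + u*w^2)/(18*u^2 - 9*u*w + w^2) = u*(-2*u^2*w - 2*u^2 + u*w^2 + u*w + w^3 + w^2)/(18*u^2 - 9*u*w + w^2)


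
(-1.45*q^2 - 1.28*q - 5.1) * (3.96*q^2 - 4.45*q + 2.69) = -5.742*q^4 + 1.3837*q^3 - 18.4005*q^2 + 19.2518*q - 13.719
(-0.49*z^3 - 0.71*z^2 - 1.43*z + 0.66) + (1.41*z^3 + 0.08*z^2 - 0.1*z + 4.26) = 0.92*z^3 - 0.63*z^2 - 1.53*z + 4.92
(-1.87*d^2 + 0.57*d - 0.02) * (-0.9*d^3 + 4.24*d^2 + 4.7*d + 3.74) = 1.683*d^5 - 8.4418*d^4 - 6.3542*d^3 - 4.3996*d^2 + 2.0378*d - 0.0748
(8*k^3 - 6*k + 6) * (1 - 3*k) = -24*k^4 + 8*k^3 + 18*k^2 - 24*k + 6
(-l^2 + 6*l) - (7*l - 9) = -l^2 - l + 9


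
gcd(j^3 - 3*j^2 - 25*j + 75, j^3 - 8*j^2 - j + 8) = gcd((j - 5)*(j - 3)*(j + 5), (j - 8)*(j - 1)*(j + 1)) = 1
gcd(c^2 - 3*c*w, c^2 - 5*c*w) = c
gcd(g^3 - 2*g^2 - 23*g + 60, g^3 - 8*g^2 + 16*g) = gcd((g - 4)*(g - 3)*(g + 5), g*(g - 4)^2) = g - 4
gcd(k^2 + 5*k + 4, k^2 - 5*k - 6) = k + 1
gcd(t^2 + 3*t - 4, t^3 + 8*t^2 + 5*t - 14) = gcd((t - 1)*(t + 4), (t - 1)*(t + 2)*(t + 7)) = t - 1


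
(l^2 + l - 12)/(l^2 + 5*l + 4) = (l - 3)/(l + 1)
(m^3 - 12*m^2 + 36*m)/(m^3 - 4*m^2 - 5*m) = (-m^2 + 12*m - 36)/(-m^2 + 4*m + 5)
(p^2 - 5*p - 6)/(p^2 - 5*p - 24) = (-p^2 + 5*p + 6)/(-p^2 + 5*p + 24)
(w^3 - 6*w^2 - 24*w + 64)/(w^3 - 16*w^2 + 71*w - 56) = (w^2 + 2*w - 8)/(w^2 - 8*w + 7)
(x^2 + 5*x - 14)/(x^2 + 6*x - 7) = (x - 2)/(x - 1)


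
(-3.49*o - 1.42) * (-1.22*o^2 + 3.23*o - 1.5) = 4.2578*o^3 - 9.5403*o^2 + 0.648400000000001*o + 2.13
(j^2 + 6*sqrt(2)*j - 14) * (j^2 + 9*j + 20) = j^4 + 6*sqrt(2)*j^3 + 9*j^3 + 6*j^2 + 54*sqrt(2)*j^2 - 126*j + 120*sqrt(2)*j - 280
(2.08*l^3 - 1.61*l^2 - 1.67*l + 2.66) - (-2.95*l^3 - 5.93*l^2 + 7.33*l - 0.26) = 5.03*l^3 + 4.32*l^2 - 9.0*l + 2.92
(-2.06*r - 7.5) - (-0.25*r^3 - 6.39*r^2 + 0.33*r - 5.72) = 0.25*r^3 + 6.39*r^2 - 2.39*r - 1.78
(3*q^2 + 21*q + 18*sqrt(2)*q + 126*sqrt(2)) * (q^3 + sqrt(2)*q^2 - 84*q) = 3*q^5 + 21*q^4 + 21*sqrt(2)*q^4 - 216*q^3 + 147*sqrt(2)*q^3 - 1512*sqrt(2)*q^2 - 1512*q^2 - 10584*sqrt(2)*q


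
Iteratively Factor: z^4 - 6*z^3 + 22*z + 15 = (z + 1)*(z^3 - 7*z^2 + 7*z + 15) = (z + 1)^2*(z^2 - 8*z + 15) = (z - 3)*(z + 1)^2*(z - 5)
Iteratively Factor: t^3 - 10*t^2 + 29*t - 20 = (t - 4)*(t^2 - 6*t + 5) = (t - 4)*(t - 1)*(t - 5)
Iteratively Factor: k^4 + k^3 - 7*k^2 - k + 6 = (k - 1)*(k^3 + 2*k^2 - 5*k - 6) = (k - 1)*(k + 1)*(k^2 + k - 6) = (k - 2)*(k - 1)*(k + 1)*(k + 3)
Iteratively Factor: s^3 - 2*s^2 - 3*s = (s + 1)*(s^2 - 3*s) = (s - 3)*(s + 1)*(s)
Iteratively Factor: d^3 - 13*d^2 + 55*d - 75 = (d - 5)*(d^2 - 8*d + 15) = (d - 5)*(d - 3)*(d - 5)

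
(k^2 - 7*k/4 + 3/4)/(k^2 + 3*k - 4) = (k - 3/4)/(k + 4)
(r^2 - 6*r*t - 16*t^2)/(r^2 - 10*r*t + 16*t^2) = (r + 2*t)/(r - 2*t)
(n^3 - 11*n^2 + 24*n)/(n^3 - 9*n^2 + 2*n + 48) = n/(n + 2)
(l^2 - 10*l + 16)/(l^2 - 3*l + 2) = (l - 8)/(l - 1)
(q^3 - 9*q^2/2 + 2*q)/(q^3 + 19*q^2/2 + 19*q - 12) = q*(q - 4)/(q^2 + 10*q + 24)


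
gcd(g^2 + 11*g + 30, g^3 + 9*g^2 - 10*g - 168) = g + 6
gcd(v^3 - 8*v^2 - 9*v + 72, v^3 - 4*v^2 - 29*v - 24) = v^2 - 5*v - 24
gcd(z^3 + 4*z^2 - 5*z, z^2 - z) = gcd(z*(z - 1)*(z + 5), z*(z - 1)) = z^2 - z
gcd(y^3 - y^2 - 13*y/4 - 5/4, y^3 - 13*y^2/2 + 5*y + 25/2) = y^2 - 3*y/2 - 5/2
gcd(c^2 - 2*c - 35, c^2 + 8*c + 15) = c + 5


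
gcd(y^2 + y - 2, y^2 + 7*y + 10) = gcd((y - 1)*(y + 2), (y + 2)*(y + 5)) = y + 2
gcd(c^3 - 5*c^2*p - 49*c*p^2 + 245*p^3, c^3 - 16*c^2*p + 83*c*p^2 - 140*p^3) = c^2 - 12*c*p + 35*p^2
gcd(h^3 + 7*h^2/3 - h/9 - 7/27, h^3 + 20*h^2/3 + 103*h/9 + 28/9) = h^2 + 8*h/3 + 7/9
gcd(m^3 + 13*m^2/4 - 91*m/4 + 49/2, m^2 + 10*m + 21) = m + 7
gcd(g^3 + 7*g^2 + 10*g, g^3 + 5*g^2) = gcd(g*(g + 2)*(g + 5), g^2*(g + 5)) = g^2 + 5*g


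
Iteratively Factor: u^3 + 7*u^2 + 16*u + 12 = (u + 2)*(u^2 + 5*u + 6) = (u + 2)*(u + 3)*(u + 2)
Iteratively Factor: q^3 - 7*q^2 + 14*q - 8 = (q - 2)*(q^2 - 5*q + 4) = (q - 2)*(q - 1)*(q - 4)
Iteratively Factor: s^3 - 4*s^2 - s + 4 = (s - 1)*(s^2 - 3*s - 4) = (s - 1)*(s + 1)*(s - 4)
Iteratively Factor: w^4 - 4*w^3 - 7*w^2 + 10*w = (w - 5)*(w^3 + w^2 - 2*w) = (w - 5)*(w + 2)*(w^2 - w) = w*(w - 5)*(w + 2)*(w - 1)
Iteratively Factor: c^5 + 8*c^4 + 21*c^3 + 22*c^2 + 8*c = (c)*(c^4 + 8*c^3 + 21*c^2 + 22*c + 8) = c*(c + 2)*(c^3 + 6*c^2 + 9*c + 4) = c*(c + 1)*(c + 2)*(c^2 + 5*c + 4) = c*(c + 1)*(c + 2)*(c + 4)*(c + 1)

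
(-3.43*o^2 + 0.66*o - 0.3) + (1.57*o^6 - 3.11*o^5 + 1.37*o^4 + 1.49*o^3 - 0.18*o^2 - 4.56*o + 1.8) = 1.57*o^6 - 3.11*o^5 + 1.37*o^4 + 1.49*o^3 - 3.61*o^2 - 3.9*o + 1.5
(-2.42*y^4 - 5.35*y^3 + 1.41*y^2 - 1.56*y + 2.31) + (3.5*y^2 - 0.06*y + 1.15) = -2.42*y^4 - 5.35*y^3 + 4.91*y^2 - 1.62*y + 3.46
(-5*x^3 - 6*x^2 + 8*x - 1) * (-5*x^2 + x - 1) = 25*x^5 + 25*x^4 - 41*x^3 + 19*x^2 - 9*x + 1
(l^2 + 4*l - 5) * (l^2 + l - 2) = l^4 + 5*l^3 - 3*l^2 - 13*l + 10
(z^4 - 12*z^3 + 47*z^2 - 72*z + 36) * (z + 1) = z^5 - 11*z^4 + 35*z^3 - 25*z^2 - 36*z + 36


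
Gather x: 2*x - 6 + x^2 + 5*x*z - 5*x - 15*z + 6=x^2 + x*(5*z - 3) - 15*z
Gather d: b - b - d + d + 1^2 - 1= 0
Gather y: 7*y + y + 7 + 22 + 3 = 8*y + 32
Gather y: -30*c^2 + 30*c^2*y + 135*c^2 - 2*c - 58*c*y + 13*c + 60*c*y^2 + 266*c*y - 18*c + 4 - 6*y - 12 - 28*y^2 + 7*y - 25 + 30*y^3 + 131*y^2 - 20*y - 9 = 105*c^2 - 7*c + 30*y^3 + y^2*(60*c + 103) + y*(30*c^2 + 208*c - 19) - 42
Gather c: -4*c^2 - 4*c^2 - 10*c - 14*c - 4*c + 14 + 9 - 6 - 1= -8*c^2 - 28*c + 16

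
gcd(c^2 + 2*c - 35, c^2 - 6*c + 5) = c - 5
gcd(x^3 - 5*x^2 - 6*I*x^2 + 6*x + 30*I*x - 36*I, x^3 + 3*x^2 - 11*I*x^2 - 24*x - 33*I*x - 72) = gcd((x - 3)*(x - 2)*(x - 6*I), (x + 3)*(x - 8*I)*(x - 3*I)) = 1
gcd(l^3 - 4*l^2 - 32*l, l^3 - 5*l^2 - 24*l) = l^2 - 8*l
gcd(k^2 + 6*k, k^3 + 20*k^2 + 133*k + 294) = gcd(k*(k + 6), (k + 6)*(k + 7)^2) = k + 6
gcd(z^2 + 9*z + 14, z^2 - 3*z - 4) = 1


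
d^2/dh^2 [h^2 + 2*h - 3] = 2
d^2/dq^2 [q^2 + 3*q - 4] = 2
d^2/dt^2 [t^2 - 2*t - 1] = 2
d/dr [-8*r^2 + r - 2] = 1 - 16*r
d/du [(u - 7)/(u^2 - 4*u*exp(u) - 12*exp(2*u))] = (u^2 - 4*u*exp(u) + 2*(u - 7)*(2*u*exp(u) - u + 12*exp(2*u) + 2*exp(u)) - 12*exp(2*u))/(-u^2 + 4*u*exp(u) + 12*exp(2*u))^2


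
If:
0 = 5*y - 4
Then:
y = 4/5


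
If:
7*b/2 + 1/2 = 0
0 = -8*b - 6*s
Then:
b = -1/7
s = 4/21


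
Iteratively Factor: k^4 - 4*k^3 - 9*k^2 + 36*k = (k)*(k^3 - 4*k^2 - 9*k + 36) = k*(k - 4)*(k^2 - 9) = k*(k - 4)*(k - 3)*(k + 3)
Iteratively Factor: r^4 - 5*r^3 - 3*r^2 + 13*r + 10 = (r - 5)*(r^3 - 3*r - 2) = (r - 5)*(r + 1)*(r^2 - r - 2) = (r - 5)*(r + 1)^2*(r - 2)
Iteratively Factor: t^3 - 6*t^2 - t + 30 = (t + 2)*(t^2 - 8*t + 15) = (t - 3)*(t + 2)*(t - 5)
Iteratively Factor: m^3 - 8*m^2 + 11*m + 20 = (m - 5)*(m^2 - 3*m - 4) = (m - 5)*(m + 1)*(m - 4)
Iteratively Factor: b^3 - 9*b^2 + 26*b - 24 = (b - 4)*(b^2 - 5*b + 6) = (b - 4)*(b - 3)*(b - 2)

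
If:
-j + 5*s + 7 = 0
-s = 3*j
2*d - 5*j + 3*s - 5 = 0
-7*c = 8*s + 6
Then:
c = 9/14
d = 89/16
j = 7/16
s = -21/16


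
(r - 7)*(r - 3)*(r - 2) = r^3 - 12*r^2 + 41*r - 42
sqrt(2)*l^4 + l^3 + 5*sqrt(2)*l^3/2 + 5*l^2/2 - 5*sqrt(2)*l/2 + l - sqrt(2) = (l + 2)*(l - sqrt(2)/2)*(l + sqrt(2))*(sqrt(2)*l + sqrt(2)/2)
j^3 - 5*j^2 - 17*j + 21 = (j - 7)*(j - 1)*(j + 3)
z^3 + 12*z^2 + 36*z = z*(z + 6)^2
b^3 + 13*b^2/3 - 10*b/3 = b*(b - 2/3)*(b + 5)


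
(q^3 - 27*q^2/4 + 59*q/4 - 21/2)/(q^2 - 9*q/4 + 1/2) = (4*q^2 - 19*q + 21)/(4*q - 1)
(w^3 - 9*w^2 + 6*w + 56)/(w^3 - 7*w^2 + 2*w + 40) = (w - 7)/(w - 5)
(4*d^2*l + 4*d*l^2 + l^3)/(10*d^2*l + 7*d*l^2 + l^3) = (2*d + l)/(5*d + l)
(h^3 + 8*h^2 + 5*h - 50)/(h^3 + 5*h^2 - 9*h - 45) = (h^2 + 3*h - 10)/(h^2 - 9)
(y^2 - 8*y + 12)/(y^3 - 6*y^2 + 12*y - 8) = (y - 6)/(y^2 - 4*y + 4)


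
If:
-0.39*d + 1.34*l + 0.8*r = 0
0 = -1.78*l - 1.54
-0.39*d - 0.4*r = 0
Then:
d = -0.99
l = -0.87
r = 0.97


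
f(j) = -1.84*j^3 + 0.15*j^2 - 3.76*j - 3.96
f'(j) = -5.52*j^2 + 0.3*j - 3.76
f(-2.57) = 37.93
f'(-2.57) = -40.99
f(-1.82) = 14.47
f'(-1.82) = -22.59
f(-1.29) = 5.09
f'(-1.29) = -13.33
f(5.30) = -293.61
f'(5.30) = -157.23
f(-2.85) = 50.57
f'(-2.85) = -49.45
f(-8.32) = 1097.42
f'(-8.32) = -388.36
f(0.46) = -5.84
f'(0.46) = -4.79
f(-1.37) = 6.20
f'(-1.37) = -14.53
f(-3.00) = 58.35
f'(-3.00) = -54.34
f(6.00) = -418.56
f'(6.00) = -200.68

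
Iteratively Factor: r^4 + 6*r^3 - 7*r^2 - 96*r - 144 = (r + 3)*(r^3 + 3*r^2 - 16*r - 48) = (r + 3)^2*(r^2 - 16) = (r - 4)*(r + 3)^2*(r + 4)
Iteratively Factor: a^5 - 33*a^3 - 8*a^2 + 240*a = (a + 4)*(a^4 - 4*a^3 - 17*a^2 + 60*a) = (a - 5)*(a + 4)*(a^3 + a^2 - 12*a) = a*(a - 5)*(a + 4)*(a^2 + a - 12) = a*(a - 5)*(a - 3)*(a + 4)*(a + 4)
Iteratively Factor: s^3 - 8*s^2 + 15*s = (s)*(s^2 - 8*s + 15) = s*(s - 5)*(s - 3)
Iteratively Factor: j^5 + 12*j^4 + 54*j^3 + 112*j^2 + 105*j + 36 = (j + 3)*(j^4 + 9*j^3 + 27*j^2 + 31*j + 12) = (j + 3)*(j + 4)*(j^3 + 5*j^2 + 7*j + 3) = (j + 1)*(j + 3)*(j + 4)*(j^2 + 4*j + 3) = (j + 1)^2*(j + 3)*(j + 4)*(j + 3)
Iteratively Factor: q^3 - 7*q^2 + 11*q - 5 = (q - 1)*(q^2 - 6*q + 5) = (q - 1)^2*(q - 5)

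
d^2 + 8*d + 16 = (d + 4)^2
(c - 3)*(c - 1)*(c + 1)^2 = c^4 - 2*c^3 - 4*c^2 + 2*c + 3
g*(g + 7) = g^2 + 7*g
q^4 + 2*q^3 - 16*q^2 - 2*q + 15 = (q - 3)*(q - 1)*(q + 1)*(q + 5)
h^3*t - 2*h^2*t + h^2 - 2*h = h*(h - 2)*(h*t + 1)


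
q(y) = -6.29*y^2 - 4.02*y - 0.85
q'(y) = -12.58*y - 4.02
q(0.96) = -10.51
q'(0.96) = -16.10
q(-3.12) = -49.54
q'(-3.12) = 35.23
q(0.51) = -4.54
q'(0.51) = -10.44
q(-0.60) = -0.70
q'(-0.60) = 3.53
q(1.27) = -16.10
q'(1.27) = -20.00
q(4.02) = -118.66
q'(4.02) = -54.59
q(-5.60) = -175.59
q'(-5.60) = 66.43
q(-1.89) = -15.72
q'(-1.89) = 19.76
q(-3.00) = -45.40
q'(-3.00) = 33.72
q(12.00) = -954.85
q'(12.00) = -154.98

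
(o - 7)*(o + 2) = o^2 - 5*o - 14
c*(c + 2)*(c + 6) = c^3 + 8*c^2 + 12*c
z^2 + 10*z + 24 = (z + 4)*(z + 6)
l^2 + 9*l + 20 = (l + 4)*(l + 5)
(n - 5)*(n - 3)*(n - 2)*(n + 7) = n^4 - 3*n^3 - 39*n^2 + 187*n - 210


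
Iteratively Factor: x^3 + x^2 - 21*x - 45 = (x - 5)*(x^2 + 6*x + 9) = (x - 5)*(x + 3)*(x + 3)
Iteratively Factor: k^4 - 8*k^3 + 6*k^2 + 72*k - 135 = (k - 3)*(k^3 - 5*k^2 - 9*k + 45) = (k - 3)*(k + 3)*(k^2 - 8*k + 15) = (k - 3)^2*(k + 3)*(k - 5)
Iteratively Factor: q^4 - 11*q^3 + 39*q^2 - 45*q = (q - 3)*(q^3 - 8*q^2 + 15*q) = q*(q - 3)*(q^2 - 8*q + 15) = q*(q - 3)^2*(q - 5)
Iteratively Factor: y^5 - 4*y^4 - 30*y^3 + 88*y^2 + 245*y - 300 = (y + 4)*(y^4 - 8*y^3 + 2*y^2 + 80*y - 75) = (y - 5)*(y + 4)*(y^3 - 3*y^2 - 13*y + 15) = (y - 5)*(y + 3)*(y + 4)*(y^2 - 6*y + 5) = (y - 5)*(y - 1)*(y + 3)*(y + 4)*(y - 5)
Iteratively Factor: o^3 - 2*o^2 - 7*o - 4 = (o - 4)*(o^2 + 2*o + 1) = (o - 4)*(o + 1)*(o + 1)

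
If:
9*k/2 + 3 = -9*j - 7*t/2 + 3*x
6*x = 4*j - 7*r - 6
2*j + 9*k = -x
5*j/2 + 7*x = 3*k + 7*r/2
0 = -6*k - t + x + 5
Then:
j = -1229/769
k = 565/1538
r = -1289/769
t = 4131/1538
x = -169/1538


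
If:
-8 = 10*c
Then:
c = -4/5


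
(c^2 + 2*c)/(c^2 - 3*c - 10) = c/(c - 5)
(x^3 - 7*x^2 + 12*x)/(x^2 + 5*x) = (x^2 - 7*x + 12)/(x + 5)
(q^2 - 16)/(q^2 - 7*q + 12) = (q + 4)/(q - 3)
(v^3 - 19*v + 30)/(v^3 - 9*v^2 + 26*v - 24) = (v + 5)/(v - 4)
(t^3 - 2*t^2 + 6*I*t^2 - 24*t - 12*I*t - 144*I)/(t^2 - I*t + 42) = (t^2 - 2*t - 24)/(t - 7*I)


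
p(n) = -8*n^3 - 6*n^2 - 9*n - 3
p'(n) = -24*n^2 - 12*n - 9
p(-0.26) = -0.92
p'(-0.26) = -7.50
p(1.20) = -36.26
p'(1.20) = -57.96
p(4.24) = -758.83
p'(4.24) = -491.34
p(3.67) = -512.29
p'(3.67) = -376.29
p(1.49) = -56.19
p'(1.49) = -80.16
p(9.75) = -8076.00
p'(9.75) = -2407.50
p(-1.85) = 43.77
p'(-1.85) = -68.94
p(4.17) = -724.96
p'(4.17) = -476.37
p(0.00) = -3.00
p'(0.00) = -9.00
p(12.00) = -14799.00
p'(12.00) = -3609.00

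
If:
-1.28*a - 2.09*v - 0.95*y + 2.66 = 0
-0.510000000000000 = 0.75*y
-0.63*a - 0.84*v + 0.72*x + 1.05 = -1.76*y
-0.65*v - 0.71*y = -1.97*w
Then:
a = 6.23105590062112*x - 12.7695734989648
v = 9.4024182194617 - 3.81614906832298*x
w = 2.85724459017772 - 1.25913547939591*x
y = -0.68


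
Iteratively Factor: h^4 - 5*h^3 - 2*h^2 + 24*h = (h - 3)*(h^3 - 2*h^2 - 8*h) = (h - 4)*(h - 3)*(h^2 + 2*h) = h*(h - 4)*(h - 3)*(h + 2)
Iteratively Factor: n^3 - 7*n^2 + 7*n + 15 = (n + 1)*(n^2 - 8*n + 15) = (n - 5)*(n + 1)*(n - 3)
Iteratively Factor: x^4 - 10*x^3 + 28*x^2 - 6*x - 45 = (x - 5)*(x^3 - 5*x^2 + 3*x + 9) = (x - 5)*(x - 3)*(x^2 - 2*x - 3) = (x - 5)*(x - 3)^2*(x + 1)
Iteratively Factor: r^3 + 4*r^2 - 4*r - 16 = (r - 2)*(r^2 + 6*r + 8) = (r - 2)*(r + 2)*(r + 4)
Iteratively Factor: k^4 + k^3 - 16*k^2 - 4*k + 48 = (k + 2)*(k^3 - k^2 - 14*k + 24) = (k - 3)*(k + 2)*(k^2 + 2*k - 8) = (k - 3)*(k - 2)*(k + 2)*(k + 4)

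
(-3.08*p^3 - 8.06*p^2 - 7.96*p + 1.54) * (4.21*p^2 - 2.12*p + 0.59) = -12.9668*p^5 - 27.403*p^4 - 18.2416*p^3 + 18.6032*p^2 - 7.9612*p + 0.9086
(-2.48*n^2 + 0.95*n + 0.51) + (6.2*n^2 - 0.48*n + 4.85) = 3.72*n^2 + 0.47*n + 5.36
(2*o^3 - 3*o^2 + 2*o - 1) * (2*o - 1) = 4*o^4 - 8*o^3 + 7*o^2 - 4*o + 1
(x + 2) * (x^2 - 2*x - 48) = x^3 - 52*x - 96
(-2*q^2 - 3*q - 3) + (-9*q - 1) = -2*q^2 - 12*q - 4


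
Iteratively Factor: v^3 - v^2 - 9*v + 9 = (v - 1)*(v^2 - 9) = (v - 3)*(v - 1)*(v + 3)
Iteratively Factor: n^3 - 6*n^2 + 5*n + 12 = (n + 1)*(n^2 - 7*n + 12) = (n - 4)*(n + 1)*(n - 3)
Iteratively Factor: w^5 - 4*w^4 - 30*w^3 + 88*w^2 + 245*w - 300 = (w - 5)*(w^4 + w^3 - 25*w^2 - 37*w + 60) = (w - 5)^2*(w^3 + 6*w^2 + 5*w - 12) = (w - 5)^2*(w - 1)*(w^2 + 7*w + 12) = (w - 5)^2*(w - 1)*(w + 4)*(w + 3)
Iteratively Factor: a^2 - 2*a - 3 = (a + 1)*(a - 3)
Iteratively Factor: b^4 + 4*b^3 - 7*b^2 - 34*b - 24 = (b - 3)*(b^3 + 7*b^2 + 14*b + 8) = (b - 3)*(b + 1)*(b^2 + 6*b + 8) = (b - 3)*(b + 1)*(b + 2)*(b + 4)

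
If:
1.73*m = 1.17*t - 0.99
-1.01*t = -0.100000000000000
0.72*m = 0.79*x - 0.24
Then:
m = -0.51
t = 0.10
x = -0.16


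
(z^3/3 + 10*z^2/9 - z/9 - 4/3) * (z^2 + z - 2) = z^5/3 + 13*z^4/9 + z^3/3 - 11*z^2/3 - 10*z/9 + 8/3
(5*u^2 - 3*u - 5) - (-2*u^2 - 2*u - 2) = 7*u^2 - u - 3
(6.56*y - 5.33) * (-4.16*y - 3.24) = -27.2896*y^2 + 0.918400000000002*y + 17.2692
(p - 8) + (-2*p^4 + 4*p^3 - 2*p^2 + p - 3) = -2*p^4 + 4*p^3 - 2*p^2 + 2*p - 11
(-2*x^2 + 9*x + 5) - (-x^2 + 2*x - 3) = -x^2 + 7*x + 8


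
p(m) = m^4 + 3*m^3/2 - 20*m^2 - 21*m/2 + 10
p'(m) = 4*m^3 + 9*m^2/2 - 40*m - 21/2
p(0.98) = -17.16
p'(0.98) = -41.61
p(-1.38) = -13.91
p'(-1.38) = 42.76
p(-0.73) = 6.71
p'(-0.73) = 19.54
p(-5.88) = 270.69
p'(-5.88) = -432.91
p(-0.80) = 5.24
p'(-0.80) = 22.33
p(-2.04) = -47.23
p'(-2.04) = 55.87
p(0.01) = 9.89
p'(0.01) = -10.90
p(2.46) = -77.91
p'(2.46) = -22.12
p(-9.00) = 3952.00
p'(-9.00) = -2202.00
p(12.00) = 20332.00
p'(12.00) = 7069.50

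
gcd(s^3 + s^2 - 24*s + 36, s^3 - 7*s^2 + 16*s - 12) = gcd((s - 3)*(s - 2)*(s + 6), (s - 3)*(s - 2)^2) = s^2 - 5*s + 6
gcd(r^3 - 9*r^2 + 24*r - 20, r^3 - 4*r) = r - 2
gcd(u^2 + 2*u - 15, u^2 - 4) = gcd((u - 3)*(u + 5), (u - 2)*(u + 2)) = 1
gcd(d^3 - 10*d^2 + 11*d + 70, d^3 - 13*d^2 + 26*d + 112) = d^2 - 5*d - 14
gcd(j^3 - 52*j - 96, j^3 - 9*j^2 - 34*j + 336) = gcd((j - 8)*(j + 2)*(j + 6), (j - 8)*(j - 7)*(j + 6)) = j^2 - 2*j - 48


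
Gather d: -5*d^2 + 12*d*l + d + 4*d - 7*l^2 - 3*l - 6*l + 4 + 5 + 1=-5*d^2 + d*(12*l + 5) - 7*l^2 - 9*l + 10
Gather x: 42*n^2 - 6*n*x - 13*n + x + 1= 42*n^2 - 13*n + x*(1 - 6*n) + 1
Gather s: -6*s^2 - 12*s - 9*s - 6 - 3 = -6*s^2 - 21*s - 9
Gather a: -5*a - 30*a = -35*a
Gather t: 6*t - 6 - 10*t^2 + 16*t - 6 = -10*t^2 + 22*t - 12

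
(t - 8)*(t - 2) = t^2 - 10*t + 16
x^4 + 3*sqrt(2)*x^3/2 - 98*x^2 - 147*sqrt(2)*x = x*(x - 7*sqrt(2))*(x + 3*sqrt(2)/2)*(x + 7*sqrt(2))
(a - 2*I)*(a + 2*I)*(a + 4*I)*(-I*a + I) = -I*a^4 + 4*a^3 + I*a^3 - 4*a^2 - 4*I*a^2 + 16*a + 4*I*a - 16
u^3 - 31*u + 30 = (u - 5)*(u - 1)*(u + 6)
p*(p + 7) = p^2 + 7*p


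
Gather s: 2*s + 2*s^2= 2*s^2 + 2*s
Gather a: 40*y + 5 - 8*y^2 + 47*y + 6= -8*y^2 + 87*y + 11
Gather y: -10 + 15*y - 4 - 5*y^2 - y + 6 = -5*y^2 + 14*y - 8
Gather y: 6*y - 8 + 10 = 6*y + 2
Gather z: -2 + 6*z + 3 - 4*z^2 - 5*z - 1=-4*z^2 + z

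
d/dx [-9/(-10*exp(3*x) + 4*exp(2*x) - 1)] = (72 - 270*exp(x))*exp(2*x)/(10*exp(3*x) - 4*exp(2*x) + 1)^2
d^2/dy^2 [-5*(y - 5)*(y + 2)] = -10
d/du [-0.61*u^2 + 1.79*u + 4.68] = 1.79 - 1.22*u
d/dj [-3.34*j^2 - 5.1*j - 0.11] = -6.68*j - 5.1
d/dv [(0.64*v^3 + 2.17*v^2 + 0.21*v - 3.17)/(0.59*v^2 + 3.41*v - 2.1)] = (0.3776*v^4 + 4.3648*v^3 + 3.2438*v^2 - 5.3734*v + 10.3687)/(0.3481*v^4 + 4.0238*v^3 + 9.1501*v^2 - 14.322*v + 4.41)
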